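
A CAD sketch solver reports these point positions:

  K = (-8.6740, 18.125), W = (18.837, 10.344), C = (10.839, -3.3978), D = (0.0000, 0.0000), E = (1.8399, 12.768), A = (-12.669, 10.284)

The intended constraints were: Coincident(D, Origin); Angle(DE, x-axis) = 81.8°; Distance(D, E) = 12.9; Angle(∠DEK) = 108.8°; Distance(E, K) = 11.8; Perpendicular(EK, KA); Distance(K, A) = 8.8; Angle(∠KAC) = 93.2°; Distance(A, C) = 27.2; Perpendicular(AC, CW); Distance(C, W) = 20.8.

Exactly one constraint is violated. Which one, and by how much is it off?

Distance(C, W) = 20.8 — off by 4.90.

D = (0.00, 0.00) ✓; DE at 81.80° ✓; |DE| = 12.90 ✓; ∠DEK = 108.8° ✓; |EK| = 11.80 ✓; ∠(EK, KA) = 90.00° ✓; |KA| = 8.800 ✓; ∠KAC = 93.20° ✓; |AC| = 27.20 ✓; ∠(AC, CW) = 90.00° ✓; |CW| = 15.90 ✗.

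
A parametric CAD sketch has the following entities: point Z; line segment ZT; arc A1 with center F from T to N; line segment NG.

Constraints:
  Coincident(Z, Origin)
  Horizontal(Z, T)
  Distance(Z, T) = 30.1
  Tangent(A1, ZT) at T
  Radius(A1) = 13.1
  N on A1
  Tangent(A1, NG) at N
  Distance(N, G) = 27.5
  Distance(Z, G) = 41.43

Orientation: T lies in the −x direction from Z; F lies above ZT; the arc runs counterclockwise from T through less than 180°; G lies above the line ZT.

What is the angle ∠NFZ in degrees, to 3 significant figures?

17.2°

Checks: |FN| = 13.10 ✓; ∠(FN, NG) = 90.00° ✓; |NG| = 27.50 ✓; |ZG| = 41.43 ✓.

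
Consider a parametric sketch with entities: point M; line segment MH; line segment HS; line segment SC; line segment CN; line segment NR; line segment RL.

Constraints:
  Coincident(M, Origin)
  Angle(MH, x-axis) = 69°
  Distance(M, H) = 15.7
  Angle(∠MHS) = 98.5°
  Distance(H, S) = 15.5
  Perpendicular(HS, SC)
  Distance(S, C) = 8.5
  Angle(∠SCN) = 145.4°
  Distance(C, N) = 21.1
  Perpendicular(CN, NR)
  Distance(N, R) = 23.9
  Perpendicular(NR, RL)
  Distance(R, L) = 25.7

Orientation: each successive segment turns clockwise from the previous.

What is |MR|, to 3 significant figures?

14.2

M is at the origin; MH runs at 69.0° with length 15.7, so H = (5.63, 14.7). ∠MHS = 98.5° gives HS at -12.5° from the x-axis; with |HS| = 15.5, S = (20.8, 11.3). HS is perpendicular to SC, so SC runs at -102°; with |SC| = 8.5, C = (18.9, 3.00). ∠SCN = 145.4° gives CN at -137° from the x-axis; with |CN| = 21.1, N = (3.46, -11.4). CN is perpendicular to NR, so NR runs at 133°; with |NR| = 23.9, R = (-12.8, 6.15). Then |MR| = |R − M| = 14.2.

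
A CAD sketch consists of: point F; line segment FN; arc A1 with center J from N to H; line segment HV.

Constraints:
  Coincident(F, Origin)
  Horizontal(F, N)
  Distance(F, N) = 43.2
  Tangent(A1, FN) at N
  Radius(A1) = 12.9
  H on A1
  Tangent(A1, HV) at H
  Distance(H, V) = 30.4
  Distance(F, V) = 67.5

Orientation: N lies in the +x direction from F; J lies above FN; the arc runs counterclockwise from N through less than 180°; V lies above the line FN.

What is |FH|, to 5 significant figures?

57.934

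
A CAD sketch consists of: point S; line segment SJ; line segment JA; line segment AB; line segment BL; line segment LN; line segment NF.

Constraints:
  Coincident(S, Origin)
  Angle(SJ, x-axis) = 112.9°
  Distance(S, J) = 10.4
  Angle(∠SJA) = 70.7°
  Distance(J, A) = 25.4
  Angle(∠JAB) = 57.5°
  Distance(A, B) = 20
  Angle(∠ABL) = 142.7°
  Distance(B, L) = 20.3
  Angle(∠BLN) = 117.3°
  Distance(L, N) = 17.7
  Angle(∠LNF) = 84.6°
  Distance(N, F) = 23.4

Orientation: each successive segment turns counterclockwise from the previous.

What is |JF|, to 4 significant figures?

3.770

S is at the origin; SJ runs at 112.9° with length 10.4, so J = (-4.047, 9.580). ∠SJA = 70.7° gives JA at -137.8° from the x-axis; with |JA| = 25.4, A = (-22.86, -7.481). ∠JAB = 57.5° gives AB at -15.30° from the x-axis; with |AB| = 20.0, B = (-3.572, -12.76). ∠ABL = 142.7° gives BL at 22.00° from the x-axis; with |BL| = 20.3, L = (15.25, -5.154). ∠BLN = 117.3° gives LN at 84.70° from the x-axis; with |LN| = 17.7, N = (16.88, 12.47). ∠LNF = 84.6° gives NF at -179.9° from the x-axis; with |NF| = 23.4, F = (-6.515, 12.43). Then |JF| = |F − J| = 3.770.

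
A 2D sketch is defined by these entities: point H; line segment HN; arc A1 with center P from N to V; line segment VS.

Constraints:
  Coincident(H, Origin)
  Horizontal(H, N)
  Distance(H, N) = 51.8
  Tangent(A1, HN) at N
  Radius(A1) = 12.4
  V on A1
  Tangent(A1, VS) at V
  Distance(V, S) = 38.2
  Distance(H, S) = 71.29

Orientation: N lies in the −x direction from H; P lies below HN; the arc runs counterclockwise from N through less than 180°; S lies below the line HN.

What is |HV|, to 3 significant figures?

65.5

H is at the origin; H and N share the same y with |HN| = 51.8 and N on the −x side, so N = (-51.8, 0.00). The tangent condition forces PN to be normal to HN, so P = N + (0, -12.4) = (-51.8, -12.4). Since PV ⟂ VS (tangency), |PS| = √(12.4² + 38.2²) = 40.2 regardless of where V sits on A1. So S lies on both circle(H, 71.29) and circle(P, 40.2); the below-HN intersection is S = (-48.3, -52.4). V is the foot of the tangent from S: V = (-63.2, -17.2).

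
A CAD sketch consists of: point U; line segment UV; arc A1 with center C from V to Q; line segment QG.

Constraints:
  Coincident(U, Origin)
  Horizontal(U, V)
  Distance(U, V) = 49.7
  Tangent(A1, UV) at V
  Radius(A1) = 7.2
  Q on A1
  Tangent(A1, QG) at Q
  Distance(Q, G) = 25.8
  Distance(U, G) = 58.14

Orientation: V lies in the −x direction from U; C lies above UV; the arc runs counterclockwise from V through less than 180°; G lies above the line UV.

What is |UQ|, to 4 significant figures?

43.46

Checks: |CQ| = 7.200 ✓; ∠(CQ, QG) = 90.00° ✓; |QG| = 25.80 ✓; |UG| = 58.14 ✓.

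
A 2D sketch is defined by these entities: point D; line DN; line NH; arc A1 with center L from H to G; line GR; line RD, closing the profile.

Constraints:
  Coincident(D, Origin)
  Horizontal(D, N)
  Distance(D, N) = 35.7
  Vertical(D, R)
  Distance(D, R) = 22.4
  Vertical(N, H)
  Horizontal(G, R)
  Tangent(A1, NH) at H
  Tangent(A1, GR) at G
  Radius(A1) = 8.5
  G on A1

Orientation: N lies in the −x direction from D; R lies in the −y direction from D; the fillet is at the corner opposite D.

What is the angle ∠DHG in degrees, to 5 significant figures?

66.274°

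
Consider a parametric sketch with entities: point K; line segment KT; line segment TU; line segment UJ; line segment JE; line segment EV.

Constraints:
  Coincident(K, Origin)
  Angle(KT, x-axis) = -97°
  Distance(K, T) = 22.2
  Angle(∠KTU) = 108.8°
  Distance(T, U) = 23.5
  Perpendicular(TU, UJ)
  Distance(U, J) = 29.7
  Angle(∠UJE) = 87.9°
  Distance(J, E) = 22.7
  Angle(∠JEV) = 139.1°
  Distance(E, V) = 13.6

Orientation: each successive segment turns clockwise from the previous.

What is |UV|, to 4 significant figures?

38.06

K is at the origin; KT runs at -97.0° with length 22.2, so T = (-2.705, -22.03). ∠KTU = 108.8° gives TU at -168.2° from the x-axis; with |TU| = 23.5, U = (-25.71, -26.84). The perpendicularity gives UJ at right angles to TU, so UJ runs at 101.8°; with |UJ| = 29.7, J = (-31.78, 2.232). ∠UJE = 87.9° gives JE at 9.700° from the x-axis; with |JE| = 22.7, E = (-9.407, 6.057). ∠JEV = 139.1° gives EV at -31.20° from the x-axis; with |EV| = 13.6, V = (2.226, -0.9883). Then |UV| = |V − U| = 38.06.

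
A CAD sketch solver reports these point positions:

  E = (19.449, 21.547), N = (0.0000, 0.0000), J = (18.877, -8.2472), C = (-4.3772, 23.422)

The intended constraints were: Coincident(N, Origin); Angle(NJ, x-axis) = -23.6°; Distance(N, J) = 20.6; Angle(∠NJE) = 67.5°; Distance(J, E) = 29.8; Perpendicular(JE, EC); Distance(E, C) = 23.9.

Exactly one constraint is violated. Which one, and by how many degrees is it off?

Perpendicular(JE, EC) — off by 3.40°.

N = (0.00, 0.00) ✓; NJ at -23.60° ✓; |NJ| = 20.60 ✓; ∠NJE = 67.50° ✓; |JE| = 29.80 ✓; ∠(JE, EC) = 86.60° ✗; |EC| = 23.90 ✓.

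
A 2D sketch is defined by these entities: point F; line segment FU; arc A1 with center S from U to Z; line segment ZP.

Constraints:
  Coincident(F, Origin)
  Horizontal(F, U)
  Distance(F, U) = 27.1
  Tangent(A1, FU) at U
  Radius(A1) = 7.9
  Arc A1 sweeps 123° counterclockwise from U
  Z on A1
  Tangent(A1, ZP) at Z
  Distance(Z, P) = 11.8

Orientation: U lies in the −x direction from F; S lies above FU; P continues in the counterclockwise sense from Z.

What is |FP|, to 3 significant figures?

34.8

On A1, U sits at bearing -90° from S; a 123° counterclockwise sweep puts Z at bearing 33°, so Z = S + 7.9·(cos 33°, sin 33°) = (-20.5, 12.2). Tangency of A1 to ZP means the radius SZ is perpendicular to ZP, so ZP runs along (−sin 33°, cos 33°); with |ZP| = 11.8, P = (-26.9, 22.1). Then |FP| = |P − F| = 34.8.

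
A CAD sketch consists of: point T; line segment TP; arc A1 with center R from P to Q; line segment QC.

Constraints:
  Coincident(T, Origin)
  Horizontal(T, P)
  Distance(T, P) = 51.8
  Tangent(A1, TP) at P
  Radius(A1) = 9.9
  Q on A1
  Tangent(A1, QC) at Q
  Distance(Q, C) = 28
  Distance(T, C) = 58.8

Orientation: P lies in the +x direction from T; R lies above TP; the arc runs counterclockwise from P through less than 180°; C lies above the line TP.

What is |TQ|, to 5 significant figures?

61.958

T is at the origin; T and P share the same y with |TP| = 51.8 and P on the +x side, so P = (51.800, 0.0000). The tangent condition forces RP to be normal to TP, so R = P + (0, 9.9) = (51.800, 9.9000). Since RQ ⟂ QC (tangency), |RC| = √(9.9² + 28.0²) = 29.699 regardless of where Q sits on A1. So C lies on both circle(T, 58.8) and circle(R, 29.699); the above-TP intersection is C = (44.320, 38.641). Q is the foot of the tangent from C: Q = (60.002, 15.445).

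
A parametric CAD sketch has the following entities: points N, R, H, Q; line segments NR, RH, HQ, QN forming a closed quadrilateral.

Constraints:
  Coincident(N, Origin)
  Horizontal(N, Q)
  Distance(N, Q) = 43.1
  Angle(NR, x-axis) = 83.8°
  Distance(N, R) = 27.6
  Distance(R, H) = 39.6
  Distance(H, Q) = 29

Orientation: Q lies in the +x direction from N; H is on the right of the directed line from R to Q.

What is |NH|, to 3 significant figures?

18.8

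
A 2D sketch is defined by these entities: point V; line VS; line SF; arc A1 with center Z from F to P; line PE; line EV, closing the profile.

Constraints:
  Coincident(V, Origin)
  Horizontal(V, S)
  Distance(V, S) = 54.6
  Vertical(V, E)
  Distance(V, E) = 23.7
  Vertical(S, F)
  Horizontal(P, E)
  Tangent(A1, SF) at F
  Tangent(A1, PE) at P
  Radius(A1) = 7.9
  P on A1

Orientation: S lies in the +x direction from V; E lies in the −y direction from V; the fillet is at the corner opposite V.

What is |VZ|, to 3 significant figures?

49.3

V is at the origin; VS is horizontal with |VS| = 54.6 and S on the +x side, so S = (54.6, 0.00). V and E share the same x with |VE| = 23.7 and E on the −y side, so E = (0.00, -23.7). The virtual corner opposite V is at (54.6, -23.7). Tangency of A1 to SF means the radius ZF is perpendicular to SF and the tangent condition forces ZP to be normal to PE, with radius 7.9, so the center Z sits 7.9 in from both sides at Z = (46.7, -15.8). Then |VZ| = |Z − V| = 49.3.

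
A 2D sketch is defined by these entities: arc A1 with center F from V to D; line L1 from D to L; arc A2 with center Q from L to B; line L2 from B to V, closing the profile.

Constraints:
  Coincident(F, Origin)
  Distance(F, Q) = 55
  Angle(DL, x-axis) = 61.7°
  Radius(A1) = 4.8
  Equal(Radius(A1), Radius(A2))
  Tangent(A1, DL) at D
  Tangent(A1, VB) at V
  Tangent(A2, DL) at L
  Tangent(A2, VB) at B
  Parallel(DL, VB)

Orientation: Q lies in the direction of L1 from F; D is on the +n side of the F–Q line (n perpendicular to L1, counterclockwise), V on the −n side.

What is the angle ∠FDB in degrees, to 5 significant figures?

80.099°

Tangency of A1 to both parallel lines with radius 4.8 puts D and V at F ± 4.8·n: D = (-4.2263, 2.2756), V = (4.2263, -2.2756). Equal radii place L and B the same way about Q: L = Q + 4.8·n = (21.849, 50.702), B = Q − 4.8·n = (30.301, 46.151). Then cos ∠FDB = DF·DB / (|DF||DB|), giving 80.099°.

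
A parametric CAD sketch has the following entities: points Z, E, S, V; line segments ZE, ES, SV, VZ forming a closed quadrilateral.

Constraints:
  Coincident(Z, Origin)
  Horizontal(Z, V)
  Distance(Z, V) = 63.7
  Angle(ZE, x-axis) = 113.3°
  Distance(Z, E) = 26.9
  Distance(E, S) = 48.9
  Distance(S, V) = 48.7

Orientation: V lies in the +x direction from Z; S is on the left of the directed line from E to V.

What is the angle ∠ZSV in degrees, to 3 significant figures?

76.8°

Checks: |ES| = 48.90 ✓; |SV| = 48.70 ✓.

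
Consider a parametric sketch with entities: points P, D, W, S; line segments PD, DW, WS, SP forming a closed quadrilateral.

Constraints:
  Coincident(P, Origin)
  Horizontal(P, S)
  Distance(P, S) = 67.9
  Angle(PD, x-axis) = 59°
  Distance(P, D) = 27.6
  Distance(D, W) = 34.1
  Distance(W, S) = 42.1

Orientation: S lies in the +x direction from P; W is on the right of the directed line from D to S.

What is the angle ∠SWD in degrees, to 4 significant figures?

100.2°

P is at the origin; P and S share the same y with |PS| = 67.9 and S in +x, so S = (67.9, 0). PD runs at 59.0° with |PD| = 27.6, so D = (14.22, 23.66). W is determined by |DW| = 34.1 and |WS| = 42.1 together: it lies at the intersection of circle(D, 34.1) and circle(S, 42.1). With |DS| = 58.67, the foot of the radical line on DS is 24.14 from D and the perpendicular offset is √(34.1² − 24.14²) = 24.09. Taking the right-of-DS solution: W = (26.59, -8.117).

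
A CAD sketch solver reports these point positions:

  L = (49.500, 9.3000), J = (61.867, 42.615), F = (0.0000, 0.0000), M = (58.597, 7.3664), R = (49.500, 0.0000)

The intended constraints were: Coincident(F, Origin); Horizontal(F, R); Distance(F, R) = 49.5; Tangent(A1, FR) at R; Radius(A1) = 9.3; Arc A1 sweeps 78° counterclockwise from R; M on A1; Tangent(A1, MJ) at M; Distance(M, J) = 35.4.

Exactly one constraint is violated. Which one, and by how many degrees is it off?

Tangent(A1, MJ) at M — off by 6.70°.

F = (0.00, 0.00) ✓; F.y = 0.00, R.y = 0.00 ✓; |FR| = 49.50 ✓; ∠(LR, RF) = 90.00° ✓; |LR| = 9.300 ✓; bearing(L→M) − bearing(L→R) = 78.00° ✓; |LM| = 9.300 ✓; ∠(LM, MJ) = 83.30° ✗; |MJ| = 35.40 ✓.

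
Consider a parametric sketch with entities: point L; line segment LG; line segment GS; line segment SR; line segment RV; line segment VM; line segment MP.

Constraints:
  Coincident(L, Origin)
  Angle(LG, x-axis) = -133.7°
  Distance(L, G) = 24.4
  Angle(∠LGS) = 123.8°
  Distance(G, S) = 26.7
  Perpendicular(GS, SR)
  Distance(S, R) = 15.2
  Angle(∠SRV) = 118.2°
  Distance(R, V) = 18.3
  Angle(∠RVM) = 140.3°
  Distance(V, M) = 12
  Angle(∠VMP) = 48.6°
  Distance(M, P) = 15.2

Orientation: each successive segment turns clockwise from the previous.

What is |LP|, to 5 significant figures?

25.779

L is at the origin; LG runs at -133.7° with length 24.4, so G = (-16.858, -17.640). ∠LGS = 123.8° gives GS at 170.10° from the x-axis; with |GS| = 26.7, S = (-43.160, -13.050). GS ⟂ SR, so SR runs at 80.100°; with |SR| = 15.2, R = (-40.547, 1.9238). ∠SRV = 118.2° gives RV at 18.300° from the x-axis; with |RV| = 18.3, V = (-23.172, 7.6698). ∠RVM = 140.3° gives VM at -21.400° from the x-axis; with |VM| = 12.0, M = (-11.999, 3.2913). ∠VMP = 48.6° gives MP at -152.80° from the x-axis; with |MP| = 15.2, P = (-25.519, -3.6566). Then |LP| = |P − L| = 25.779.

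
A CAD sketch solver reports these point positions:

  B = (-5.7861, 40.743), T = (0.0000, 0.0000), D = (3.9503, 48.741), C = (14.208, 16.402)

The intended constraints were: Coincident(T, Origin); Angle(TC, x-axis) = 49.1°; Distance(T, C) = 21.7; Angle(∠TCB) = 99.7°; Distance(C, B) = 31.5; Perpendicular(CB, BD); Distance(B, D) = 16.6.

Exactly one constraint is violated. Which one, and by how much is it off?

Distance(B, D) = 16.6 — off by 4.00.

T = (0.00, 0.00) ✓; TC at 49.10° ✓; |TC| = 21.70 ✓; ∠TCB = 99.70° ✓; |CB| = 31.50 ✓; ∠(CB, BD) = 90.00° ✓; |BD| = 12.60 ✗.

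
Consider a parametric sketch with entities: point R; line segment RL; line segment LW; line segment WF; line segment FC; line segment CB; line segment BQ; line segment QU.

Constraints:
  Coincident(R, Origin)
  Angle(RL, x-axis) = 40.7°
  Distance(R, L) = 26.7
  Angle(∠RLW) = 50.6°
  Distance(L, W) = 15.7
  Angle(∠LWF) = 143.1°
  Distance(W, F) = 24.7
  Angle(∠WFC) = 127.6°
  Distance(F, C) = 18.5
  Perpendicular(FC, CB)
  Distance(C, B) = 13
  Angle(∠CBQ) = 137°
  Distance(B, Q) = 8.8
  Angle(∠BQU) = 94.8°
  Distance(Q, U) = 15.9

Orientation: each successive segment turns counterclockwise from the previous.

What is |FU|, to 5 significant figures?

9.6032

∠CBQ = 137.0° gives BQ at 32.400° from the x-axis; with |BQ| = 8.8, Q = (-0.42675, -6.9636). ∠BQU = 94.8° gives QU at 117.60° from the x-axis; with |QU| = 15.9, U = (-7.7932, 7.1270). Then |FU| = |U − F| = 9.6032.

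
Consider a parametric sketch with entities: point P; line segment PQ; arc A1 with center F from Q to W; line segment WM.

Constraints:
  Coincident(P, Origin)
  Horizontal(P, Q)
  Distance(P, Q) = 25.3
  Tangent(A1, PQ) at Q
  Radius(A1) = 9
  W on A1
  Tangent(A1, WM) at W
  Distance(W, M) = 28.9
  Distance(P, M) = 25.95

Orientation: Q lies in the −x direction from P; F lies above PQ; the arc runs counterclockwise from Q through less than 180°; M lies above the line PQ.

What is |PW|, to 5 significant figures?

18.581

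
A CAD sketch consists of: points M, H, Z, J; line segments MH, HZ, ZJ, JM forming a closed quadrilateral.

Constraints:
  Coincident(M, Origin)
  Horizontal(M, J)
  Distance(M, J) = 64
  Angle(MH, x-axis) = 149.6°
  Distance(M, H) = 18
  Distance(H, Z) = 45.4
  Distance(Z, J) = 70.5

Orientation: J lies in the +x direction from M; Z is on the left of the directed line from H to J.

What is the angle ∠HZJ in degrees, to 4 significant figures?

84.40°

M is at the origin; MJ is horizontal with |MJ| = 64.0 and J in +x, so J = (64.0, 0). MH runs at 149.6° with |MH| = 18.0, so H = (-15.53, 9.109). Z is determined by |HZ| = 45.4 and |ZJ| = 70.5 together: it lies at the intersection of circle(H, 45.4) and circle(J, 70.5). With |HJ| = 80.05, the foot of the radical line on HJ is 21.85 from H and the perpendicular offset is √(45.4² − 21.85²) = 39.80. Taking the left-of-HJ solution: Z = (10.71, 46.16).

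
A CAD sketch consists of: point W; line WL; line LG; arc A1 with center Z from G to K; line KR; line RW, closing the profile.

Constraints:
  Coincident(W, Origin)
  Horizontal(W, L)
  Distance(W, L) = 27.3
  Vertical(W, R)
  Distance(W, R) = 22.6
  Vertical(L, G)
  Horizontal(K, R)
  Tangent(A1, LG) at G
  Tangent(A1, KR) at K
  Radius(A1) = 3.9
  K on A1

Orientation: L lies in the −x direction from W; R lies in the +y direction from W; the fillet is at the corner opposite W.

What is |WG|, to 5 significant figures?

33.090

W is at the origin; W and L share the same y with |WL| = 27.3 and L on the −x side, so L = (-27.300, 0.0000). WR is vertical with |WR| = 22.6 and R on the +y side, so R = (0.0000, 22.600). The virtual corner opposite W is at (-27.300, 22.600). The tangent condition forces ZG to be normal to LG and the tangent condition forces ZK to be normal to KR, with radius 3.9, so the center Z sits 3.9 in from both sides at Z = (-23.400, 18.700). That places the tangent points at G = (-27.300, 18.700) on LG and K = (-23.400, 22.600) on KR. Then |WG| = |G − W| = 33.090.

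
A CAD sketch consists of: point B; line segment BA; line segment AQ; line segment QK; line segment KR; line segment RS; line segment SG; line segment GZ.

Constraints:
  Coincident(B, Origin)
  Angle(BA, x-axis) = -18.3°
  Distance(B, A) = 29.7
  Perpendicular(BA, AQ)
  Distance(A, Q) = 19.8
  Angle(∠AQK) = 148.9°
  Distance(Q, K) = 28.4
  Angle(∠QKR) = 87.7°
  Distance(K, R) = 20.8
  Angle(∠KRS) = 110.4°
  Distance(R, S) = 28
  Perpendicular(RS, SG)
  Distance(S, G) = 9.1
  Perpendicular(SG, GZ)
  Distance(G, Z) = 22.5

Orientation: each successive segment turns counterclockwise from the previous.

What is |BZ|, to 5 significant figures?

30.367

B is at the origin; BA runs at -18.3° with length 29.7, so A = (28.198, -9.3256). BA ⟂ AQ, so AQ runs at 71.700°; with |AQ| = 19.8, Q = (34.415, 9.4730). ∠AQK = 148.9° gives QK at 102.80° from the x-axis; with |QK| = 28.4, K = (28.123, 37.167). ∠QKR = 87.7° gives KR at -164.90° from the x-axis; with |KR| = 20.8, R = (8.0412, 31.749). ∠KRS = 110.4° gives RS at -95.300° from the x-axis; with |RS| = 28.0, S = (5.4548, 3.8685). RS is perpendicular to SG, so SG runs at -5.3000°; with |SG| = 9.1, G = (14.516, 3.0279). SG is perpendicular to GZ, so GZ runs at 84.700°; with |GZ| = 22.5, Z = (16.594, 25.432). Then |BZ| = |Z − B| = 30.367.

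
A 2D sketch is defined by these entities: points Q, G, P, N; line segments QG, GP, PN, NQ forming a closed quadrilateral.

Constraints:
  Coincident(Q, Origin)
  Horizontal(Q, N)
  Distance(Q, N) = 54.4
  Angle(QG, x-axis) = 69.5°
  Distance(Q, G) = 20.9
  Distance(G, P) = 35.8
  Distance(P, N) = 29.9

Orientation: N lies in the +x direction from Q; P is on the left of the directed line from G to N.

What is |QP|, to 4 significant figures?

50.33

Checks: |GP| = 35.80 ✓; |PN| = 29.90 ✓.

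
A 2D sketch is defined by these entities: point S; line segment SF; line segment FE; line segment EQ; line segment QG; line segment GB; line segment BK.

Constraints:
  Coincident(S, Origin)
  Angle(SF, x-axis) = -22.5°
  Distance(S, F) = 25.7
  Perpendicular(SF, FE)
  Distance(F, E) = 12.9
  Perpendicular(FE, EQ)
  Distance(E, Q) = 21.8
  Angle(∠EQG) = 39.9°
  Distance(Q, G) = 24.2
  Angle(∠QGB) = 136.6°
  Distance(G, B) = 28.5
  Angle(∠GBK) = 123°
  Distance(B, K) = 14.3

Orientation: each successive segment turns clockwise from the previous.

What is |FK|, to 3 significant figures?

34.3

S is at the origin; SF runs at -22.5° with length 25.7, so F = (23.7, -9.83). SF is perpendicular to FE, so FE runs at -112°; with |FE| = 12.9, E = (18.8, -21.8). FE is perpendicular to EQ, so EQ runs at 158°; with |EQ| = 21.8, Q = (-1.33, -13.4). ∠EQG = 39.9° gives QG at 17.4° from the x-axis; with |QG| = 24.2, G = (21.8, -6.17). ∠QGB = 136.6° gives GB at -26.0° from the x-axis; with |GB| = 28.5, B = (47.4, -18.7). ∠GBK = 123.0° gives BK at -83.0° from the x-axis; with |BK| = 14.3, K = (49.1, -32.9). Then |FK| = |K − F| = 34.3.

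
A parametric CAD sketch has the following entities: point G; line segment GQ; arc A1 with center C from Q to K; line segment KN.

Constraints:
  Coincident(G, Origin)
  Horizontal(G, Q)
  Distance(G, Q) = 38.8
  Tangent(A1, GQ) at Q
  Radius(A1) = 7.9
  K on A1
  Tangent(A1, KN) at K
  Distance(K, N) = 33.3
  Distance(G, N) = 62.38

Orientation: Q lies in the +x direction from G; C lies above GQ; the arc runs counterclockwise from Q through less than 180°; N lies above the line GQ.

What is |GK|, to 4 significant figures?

47.36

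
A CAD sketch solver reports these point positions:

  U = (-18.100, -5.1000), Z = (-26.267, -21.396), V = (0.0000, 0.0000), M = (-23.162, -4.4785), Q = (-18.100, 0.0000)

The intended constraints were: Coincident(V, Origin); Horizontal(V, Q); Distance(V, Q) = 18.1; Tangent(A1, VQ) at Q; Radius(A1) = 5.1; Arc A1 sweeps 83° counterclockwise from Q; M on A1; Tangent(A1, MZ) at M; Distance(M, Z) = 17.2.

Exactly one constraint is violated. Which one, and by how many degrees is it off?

Tangent(A1, MZ) at M — off by 3.40°.

V = (0.00, 0.00) ✓; V.y = 0.00, Q.y = 0.00 ✓; |VQ| = 18.10 ✓; ∠(UQ, QV) = 90.00° ✓; |UQ| = 5.100 ✓; bearing(U→M) − bearing(U→Q) = 83.00° ✓; |UM| = 5.100 ✓; ∠(UM, MZ) = 93.40° ✗; |MZ| = 17.20 ✓.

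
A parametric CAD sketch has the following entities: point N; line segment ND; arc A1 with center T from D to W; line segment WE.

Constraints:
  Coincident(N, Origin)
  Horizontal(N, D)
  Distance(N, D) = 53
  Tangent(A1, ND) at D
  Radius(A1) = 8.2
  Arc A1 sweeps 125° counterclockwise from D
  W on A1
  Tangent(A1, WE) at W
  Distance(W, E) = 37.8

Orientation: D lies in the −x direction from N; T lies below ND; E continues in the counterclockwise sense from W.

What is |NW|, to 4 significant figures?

61.10

N is at the origin; N and D share the same y with |ND| = 53.0 and D on the −x side, so D = (-53.00, 0.000). Since A1 is tangent to ND there, TD ⟂ ND, so T = D + (0, -8.2) = (-53.00, -8.200). On A1, D sits at bearing 90° from T; a 125° counterclockwise sweep puts W at bearing 215°, so W = T + 8.2·(cos 215°, sin 215°) = (-59.72, -12.90). Then |NW| = |W − N| = 61.10.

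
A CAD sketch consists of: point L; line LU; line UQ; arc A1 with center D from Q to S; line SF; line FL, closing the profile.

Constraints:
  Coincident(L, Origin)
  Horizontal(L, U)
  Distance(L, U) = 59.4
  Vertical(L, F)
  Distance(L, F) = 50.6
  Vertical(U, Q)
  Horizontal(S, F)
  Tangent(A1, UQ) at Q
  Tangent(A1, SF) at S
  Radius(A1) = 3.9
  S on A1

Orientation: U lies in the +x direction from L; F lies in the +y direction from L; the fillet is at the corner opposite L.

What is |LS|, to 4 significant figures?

75.10

L is at the origin; L and U share the same y with |LU| = 59.4 and U on the +x side, so U = (59.40, 0.000). L and F share the same x with |LF| = 50.6 and F on the +y side, so F = (0.000, 50.60). The virtual corner opposite L is at (59.40, 50.60). A1 meets UQ tangentially, so DQ is at right angles to UQ and tangency of A1 to SF means the radius DS is perpendicular to SF, with radius 3.9, so the center D sits 3.9 in from both sides at D = (55.50, 46.70). That places the tangent points at Q = (59.40, 46.70) on UQ and S = (55.50, 50.60) on SF. Then |LS| = |S − L| = 75.10.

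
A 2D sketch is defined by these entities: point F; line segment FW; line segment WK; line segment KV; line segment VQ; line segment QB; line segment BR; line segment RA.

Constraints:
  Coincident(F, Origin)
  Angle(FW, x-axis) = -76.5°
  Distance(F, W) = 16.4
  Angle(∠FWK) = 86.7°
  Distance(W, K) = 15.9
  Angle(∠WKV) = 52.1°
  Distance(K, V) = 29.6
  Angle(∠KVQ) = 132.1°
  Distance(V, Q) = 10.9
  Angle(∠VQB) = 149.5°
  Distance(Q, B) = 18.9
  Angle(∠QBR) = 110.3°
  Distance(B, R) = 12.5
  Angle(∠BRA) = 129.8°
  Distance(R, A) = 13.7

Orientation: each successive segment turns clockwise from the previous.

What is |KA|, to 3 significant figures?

33.6

F is at the origin; FW runs at -76.5° with length 16.4, so W = (3.83, -15.9). ∠FWK = 86.7° gives WK at -170° from the x-axis; with |WK| = 15.9, K = (-11.8, -18.8). ∠WKV = 52.1° gives KV at 62.3° from the x-axis; with |KV| = 29.6, V = (1.94, 7.45). ∠KVQ = 132.1° gives VQ at 14.4° from the x-axis; with |VQ| = 10.9, Q = (12.5, 10.2). ∠VQB = 149.5° gives QB at -16.1° from the x-axis; with |QB| = 18.9, B = (30.7, 4.91). ∠QBR = 110.3° gives BR at -85.8° from the x-axis; with |BR| = 12.5, R = (31.6, -7.55). ∠BRA = 129.8° gives RA at -136° from the x-axis; with |RA| = 13.7, A = (21.7, -17.1). Then |KA| = |A − K| = 33.6.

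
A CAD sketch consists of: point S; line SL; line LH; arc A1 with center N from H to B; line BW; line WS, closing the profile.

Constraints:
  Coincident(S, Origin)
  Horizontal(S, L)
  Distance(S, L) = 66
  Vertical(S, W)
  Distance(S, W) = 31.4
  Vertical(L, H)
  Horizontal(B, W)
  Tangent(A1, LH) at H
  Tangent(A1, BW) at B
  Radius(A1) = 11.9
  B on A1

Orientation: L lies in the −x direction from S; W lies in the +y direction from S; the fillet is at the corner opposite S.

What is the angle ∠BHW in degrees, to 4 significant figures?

34.78°

The virtual corner opposite S is at (-66.00, 31.40). A1 meets LH tangentially, so NH is at right angles to LH and A1 meets BW tangentially, so NB is at right angles to BW, with radius 11.9, so the center N sits 11.9 in from both sides at N = (-54.10, 19.50). That places the tangent points at H = (-66.00, 19.50) on LH and B = (-54.10, 31.40) on BW. Then cos ∠BHW = HB·HW / (|HB||HW|), giving 34.78°.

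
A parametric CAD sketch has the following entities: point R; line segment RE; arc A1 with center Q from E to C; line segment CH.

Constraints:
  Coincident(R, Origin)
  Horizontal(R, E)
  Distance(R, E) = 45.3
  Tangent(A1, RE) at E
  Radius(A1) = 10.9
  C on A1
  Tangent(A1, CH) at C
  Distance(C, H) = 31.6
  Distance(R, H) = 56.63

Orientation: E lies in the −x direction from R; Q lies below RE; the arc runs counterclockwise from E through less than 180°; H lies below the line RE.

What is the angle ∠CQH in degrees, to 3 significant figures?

71.0°

Checks: R = (0.00, 0.00) ✓; R.y = 0.00, E.y = 0.00 ✓; |QC| = 10.90 ✓; ∠(QC, CH) = 90.00° ✓; |CH| = 31.60 ✓; |RH| = 56.63 ✓.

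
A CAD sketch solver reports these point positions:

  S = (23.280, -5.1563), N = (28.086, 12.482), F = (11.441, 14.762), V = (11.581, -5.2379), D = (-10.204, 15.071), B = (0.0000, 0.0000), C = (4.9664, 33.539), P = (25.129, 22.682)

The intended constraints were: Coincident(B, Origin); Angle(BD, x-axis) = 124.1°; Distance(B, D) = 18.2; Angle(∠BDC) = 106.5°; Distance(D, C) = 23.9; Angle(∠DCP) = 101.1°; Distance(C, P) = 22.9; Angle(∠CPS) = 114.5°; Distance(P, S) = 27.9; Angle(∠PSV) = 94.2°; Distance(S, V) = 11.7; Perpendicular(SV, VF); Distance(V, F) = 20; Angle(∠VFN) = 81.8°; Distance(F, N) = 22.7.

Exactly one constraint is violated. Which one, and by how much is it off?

Distance(F, N) = 22.7 — off by 5.90.

B = (0.00, 0.00) ✓; BD at 124.1° ✓; |BD| = 18.20 ✓; ∠BDC = 106.5° ✓; |DC| = 23.90 ✓; ∠DCP = 101.1° ✓; |CP| = 22.90 ✓; ∠CPS = 114.5° ✓; |PS| = 27.90 ✓; ∠PSV = 94.20° ✓; |SV| = 11.70 ✓; ∠(SV, VF) = 90.00° ✓; |VF| = 20.00 ✓; ∠VFN = 81.80° ✓; |FN| = 16.80 ✗.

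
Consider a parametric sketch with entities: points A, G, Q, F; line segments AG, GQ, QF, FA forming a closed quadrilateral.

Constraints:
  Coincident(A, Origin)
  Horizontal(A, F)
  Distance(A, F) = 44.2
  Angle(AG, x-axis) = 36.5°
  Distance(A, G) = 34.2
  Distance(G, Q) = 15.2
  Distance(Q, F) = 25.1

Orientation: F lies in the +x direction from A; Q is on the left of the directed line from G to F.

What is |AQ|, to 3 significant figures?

48.8

A is at the origin; A and F share the same y with |AF| = 44.2 and F in +x, so F = (44.2, 0). AG runs at 36.5° with |AG| = 34.2, so G = (27.5, 20.3). Q is determined by |GQ| = 15.2 and |QF| = 25.1 together: it lies at the intersection of circle(G, 15.2) and circle(F, 25.1). With |GF| = 26.3, the foot of the radical line on GF is 5.58 from G and the perpendicular offset is √(15.2² − 5.58²) = 14.1. Taking the left-of-GF solution: Q = (42.0, 25.0).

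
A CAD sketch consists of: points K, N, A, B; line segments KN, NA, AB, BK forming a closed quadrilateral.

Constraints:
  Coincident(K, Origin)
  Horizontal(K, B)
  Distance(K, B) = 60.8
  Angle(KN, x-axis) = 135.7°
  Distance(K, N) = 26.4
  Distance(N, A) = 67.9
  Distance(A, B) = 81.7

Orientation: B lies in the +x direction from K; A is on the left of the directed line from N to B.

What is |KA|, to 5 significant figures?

75.651

Checks: KN at 135.7° ✓; |NA| = 67.90 ✓; |AB| = 81.70 ✓.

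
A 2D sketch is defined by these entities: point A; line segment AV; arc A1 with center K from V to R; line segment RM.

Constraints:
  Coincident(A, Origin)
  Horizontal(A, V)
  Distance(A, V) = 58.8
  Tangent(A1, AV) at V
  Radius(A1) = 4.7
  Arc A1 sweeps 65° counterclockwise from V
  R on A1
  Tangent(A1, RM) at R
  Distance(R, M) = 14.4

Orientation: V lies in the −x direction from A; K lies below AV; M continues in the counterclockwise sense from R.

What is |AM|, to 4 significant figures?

70.92

A is at the origin; A and V share the same y with |AV| = 58.8 and V on the −x side, so V = (-58.80, 0.000). Tangency of A1 to AV means the radius KV is perpendicular to AV, so K = V + (0, -4.7) = (-58.80, -4.700). On A1, V sits at bearing 90° from K; a 65° counterclockwise sweep puts R at bearing 155°, so R = K + 4.7·(cos 155°, sin 155°) = (-63.06, -2.714). Tangency of A1 to RM means the radius KR is perpendicular to RM, so RM runs along (−sin 155°, cos 155°); with |RM| = 14.4, M = (-69.15, -15.76). Then |AM| = |M − A| = 70.92.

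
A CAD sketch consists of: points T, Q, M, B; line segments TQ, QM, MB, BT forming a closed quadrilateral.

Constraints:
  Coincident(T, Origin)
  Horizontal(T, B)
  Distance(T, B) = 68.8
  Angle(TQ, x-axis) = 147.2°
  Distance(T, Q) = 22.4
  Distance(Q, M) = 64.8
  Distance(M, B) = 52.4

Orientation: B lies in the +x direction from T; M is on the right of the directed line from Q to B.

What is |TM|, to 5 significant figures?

43.030

T is at the origin; TB is horizontal with |TB| = 68.8 and B in +x, so B = (68.8, 0). TQ runs at 147.2° with |TQ| = 22.4, so Q = (-18.829, 12.134). M is determined by |QM| = 64.8 and |MB| = 52.4 together: it lies at the intersection of circle(Q, 64.8) and circle(B, 52.4). With |QB| = 88.465, the foot of the radical line on QB is 52.446 from Q and the perpendicular offset is √(64.8² − 52.446²) = 38.058. Taking the right-of-QB solution: M = (27.902, -32.758).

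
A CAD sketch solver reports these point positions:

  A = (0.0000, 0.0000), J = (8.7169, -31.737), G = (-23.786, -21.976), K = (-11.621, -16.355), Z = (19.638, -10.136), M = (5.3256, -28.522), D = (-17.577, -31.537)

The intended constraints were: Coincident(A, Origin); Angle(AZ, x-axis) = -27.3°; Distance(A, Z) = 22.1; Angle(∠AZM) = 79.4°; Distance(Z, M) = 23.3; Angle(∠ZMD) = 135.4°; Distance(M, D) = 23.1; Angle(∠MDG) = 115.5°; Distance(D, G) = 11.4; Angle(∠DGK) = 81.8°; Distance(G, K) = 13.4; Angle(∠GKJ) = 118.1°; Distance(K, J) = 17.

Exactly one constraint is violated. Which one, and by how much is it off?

Distance(K, J) = 17 — off by 8.50.

A = (0.00, 0.00) ✓; AZ at -27.30° ✓; |AZ| = 22.10 ✓; ∠AZM = 79.40° ✓; |ZM| = 23.30 ✓; ∠ZMD = 135.4° ✓; |MD| = 23.10 ✓; ∠MDG = 115.5° ✓; |DG| = 11.40 ✓; ∠DGK = 81.80° ✓; |GK| = 13.40 ✓; ∠GKJ = 118.1° ✓; |KJ| = 25.50 ✗.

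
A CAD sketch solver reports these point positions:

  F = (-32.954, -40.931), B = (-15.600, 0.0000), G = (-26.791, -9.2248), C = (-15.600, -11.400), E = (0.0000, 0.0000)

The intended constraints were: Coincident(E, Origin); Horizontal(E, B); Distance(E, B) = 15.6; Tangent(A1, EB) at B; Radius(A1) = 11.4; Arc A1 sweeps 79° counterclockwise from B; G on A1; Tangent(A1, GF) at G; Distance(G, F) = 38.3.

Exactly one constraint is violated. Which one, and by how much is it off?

Distance(G, F) = 38.3 — off by 6.00.

E = (0.00, 0.00) ✓; E.y = 0.00, B.y = 0.00 ✓; |EB| = 15.60 ✓; ∠(CB, BE) = 90.00° ✓; |CB| = 11.40 ✓; bearing(C→G) − bearing(C→B) = 79.00° ✓; |CG| = 11.40 ✓; ∠(CG, GF) = 90.00° ✓; |GF| = 32.30 ✗.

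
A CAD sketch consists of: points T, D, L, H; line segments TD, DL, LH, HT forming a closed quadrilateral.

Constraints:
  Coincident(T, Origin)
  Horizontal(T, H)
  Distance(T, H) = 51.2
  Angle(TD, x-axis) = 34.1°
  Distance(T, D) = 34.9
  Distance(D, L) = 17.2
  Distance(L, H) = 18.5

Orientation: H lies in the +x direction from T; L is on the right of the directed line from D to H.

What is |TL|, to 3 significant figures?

33.0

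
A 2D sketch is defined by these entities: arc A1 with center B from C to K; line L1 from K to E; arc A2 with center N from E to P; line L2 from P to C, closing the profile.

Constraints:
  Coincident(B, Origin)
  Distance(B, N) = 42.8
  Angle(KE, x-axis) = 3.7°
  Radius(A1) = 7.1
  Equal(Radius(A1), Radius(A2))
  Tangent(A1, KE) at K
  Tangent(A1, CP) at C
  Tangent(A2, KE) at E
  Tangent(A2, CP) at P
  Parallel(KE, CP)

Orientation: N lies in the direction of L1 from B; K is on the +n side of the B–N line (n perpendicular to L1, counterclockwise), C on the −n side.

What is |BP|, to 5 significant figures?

43.385

The slot axis is L1's direction at 3.7°, so u = (cos 3.7°, sin 3.7°) = (0.99792, 0.064532) and n = (−sin 3.7°, cos 3.7°) = (-0.064532, 0.99792). B is at the origin and N lies 42.8 along u from B, so N = 42.8·u = (42.711, 2.7620). Tangency of A1 to both parallel lines with radius 7.1 puts K and C at B ± 7.1·n: K = (-0.45818, 7.0852), C = (0.45818, -7.0852). Equal radii place E and P the same way about N: E = N + 7.1·n = (42.253, 9.8472), P = N − 7.1·n = (43.169, -4.3232). Then |BP| = |P − B| = 43.385.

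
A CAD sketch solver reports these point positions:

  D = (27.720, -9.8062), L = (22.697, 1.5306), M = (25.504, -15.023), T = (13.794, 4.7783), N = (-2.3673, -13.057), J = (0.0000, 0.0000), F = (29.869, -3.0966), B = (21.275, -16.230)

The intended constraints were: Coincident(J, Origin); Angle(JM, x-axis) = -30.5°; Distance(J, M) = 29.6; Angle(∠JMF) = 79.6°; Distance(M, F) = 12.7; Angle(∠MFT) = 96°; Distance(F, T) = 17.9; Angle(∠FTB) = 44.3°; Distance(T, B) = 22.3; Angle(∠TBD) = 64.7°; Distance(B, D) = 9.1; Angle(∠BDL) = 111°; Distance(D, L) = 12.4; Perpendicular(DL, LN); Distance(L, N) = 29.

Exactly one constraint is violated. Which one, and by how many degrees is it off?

Perpendicular(DL, LN) — off by 6.30°.

J = (0.00, 0.00) ✓; JM at -30.50° ✓; |JM| = 29.60 ✓; ∠JMF = 79.60° ✓; |MF| = 12.70 ✓; ∠MFT = 96.00° ✓; |FT| = 17.90 ✓; ∠FTB = 44.30° ✓; |TB| = 22.30 ✓; ∠TBD = 64.70° ✓; |BD| = 9.100 ✓; ∠BDL = 111.0° ✓; |DL| = 12.40 ✓; ∠(DL, LN) = 96.30° ✗; |LN| = 29.00 ✓.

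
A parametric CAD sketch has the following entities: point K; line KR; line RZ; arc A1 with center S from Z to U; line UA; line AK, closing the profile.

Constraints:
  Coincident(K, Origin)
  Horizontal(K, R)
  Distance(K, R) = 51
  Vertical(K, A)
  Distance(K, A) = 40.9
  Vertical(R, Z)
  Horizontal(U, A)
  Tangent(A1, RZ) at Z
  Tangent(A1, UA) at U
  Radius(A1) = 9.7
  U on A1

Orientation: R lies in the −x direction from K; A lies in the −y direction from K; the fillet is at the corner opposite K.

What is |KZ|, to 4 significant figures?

59.79

K is at the origin; K and R share the same y with |KR| = 51.0 and R on the −x side, so R = (-51.00, 0.000). K and A share the same x with |KA| = 40.9 and A on the −y side, so A = (0.000, -40.90). The virtual corner opposite K is at (-51.00, -40.90). Tangency of A1 to RZ means the radius SZ is perpendicular to RZ and A1 meets UA tangentially, so SU is at right angles to UA, with radius 9.7, so the center S sits 9.7 in from both sides at S = (-41.30, -31.20). That places the tangent points at Z = (-51.00, -31.20) on RZ and U = (-41.30, -40.90) on UA. Then |KZ| = |Z − K| = 59.79.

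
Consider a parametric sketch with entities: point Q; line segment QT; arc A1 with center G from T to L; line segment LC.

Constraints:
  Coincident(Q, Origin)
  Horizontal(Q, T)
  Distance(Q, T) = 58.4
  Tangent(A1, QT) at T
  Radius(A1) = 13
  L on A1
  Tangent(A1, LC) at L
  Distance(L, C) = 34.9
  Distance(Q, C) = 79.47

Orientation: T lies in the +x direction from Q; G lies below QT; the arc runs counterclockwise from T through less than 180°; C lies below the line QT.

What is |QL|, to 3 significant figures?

50.2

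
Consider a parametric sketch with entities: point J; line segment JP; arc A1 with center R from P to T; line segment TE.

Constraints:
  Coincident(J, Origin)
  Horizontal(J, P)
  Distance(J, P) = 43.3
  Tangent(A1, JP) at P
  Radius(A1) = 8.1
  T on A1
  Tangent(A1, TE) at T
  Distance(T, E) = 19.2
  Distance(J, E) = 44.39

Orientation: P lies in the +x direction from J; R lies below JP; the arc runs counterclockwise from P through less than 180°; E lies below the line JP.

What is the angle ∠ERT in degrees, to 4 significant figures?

67.13°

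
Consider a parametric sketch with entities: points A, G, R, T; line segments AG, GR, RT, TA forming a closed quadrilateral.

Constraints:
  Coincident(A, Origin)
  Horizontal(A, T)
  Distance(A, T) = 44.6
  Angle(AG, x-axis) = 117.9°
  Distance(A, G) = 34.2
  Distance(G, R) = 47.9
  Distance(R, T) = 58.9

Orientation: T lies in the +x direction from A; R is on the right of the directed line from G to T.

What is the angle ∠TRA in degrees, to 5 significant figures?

39.058°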